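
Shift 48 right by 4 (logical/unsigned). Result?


0b110000 >> 4 = 0b11 = 3

3


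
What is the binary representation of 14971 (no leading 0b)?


14971 = 11101001111011 in binary

11101001111011


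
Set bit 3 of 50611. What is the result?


50611 | (1 << 3) = 50611 | 8 = 50619

50619


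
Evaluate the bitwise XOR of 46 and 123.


0b101110 ^ 0b1111011 = 0b1010101 = 85

85


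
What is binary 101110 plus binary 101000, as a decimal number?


101110 + 101000 = 1010110 = 86

86


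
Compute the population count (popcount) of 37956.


0b1001010001000100 has 5 set bits

5


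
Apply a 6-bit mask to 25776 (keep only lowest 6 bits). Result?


25776 & 63 = 48

48


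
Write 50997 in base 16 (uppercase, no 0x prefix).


50997 = C735 hex

C735


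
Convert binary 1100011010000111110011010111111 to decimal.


1100011010000111110011010111111 in decimal = 1665394367

1665394367


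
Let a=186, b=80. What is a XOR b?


186 ^ 80 = 234

234


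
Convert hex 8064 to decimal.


8064 hex = 32868 decimal

32868


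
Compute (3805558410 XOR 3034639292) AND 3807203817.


Step 1: 3805558410 ^ 3034639292 = 1446305078
Step 2: 1446305078 & 3807203817 = 1109676320

1109676320


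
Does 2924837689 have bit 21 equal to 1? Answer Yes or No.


0b10101110010101010111101100111001, bit 21 = 0. No

No


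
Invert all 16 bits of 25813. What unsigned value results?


25813 ^ 65535 = 39722

39722


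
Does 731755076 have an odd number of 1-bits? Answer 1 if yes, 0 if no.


0b101011100111011011001001000100 has 15 ones => parity 1

1


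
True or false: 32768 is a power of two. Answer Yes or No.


0b1000000000000000. Only one bit set => Yes

Yes


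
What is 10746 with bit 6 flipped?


10746 ^ (1 << 6) = 10746 ^ 64 = 10682

10682


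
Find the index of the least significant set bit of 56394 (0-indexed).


0b1101110001001010. Lowest set bit at position 1

1


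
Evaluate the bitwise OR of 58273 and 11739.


0b1110001110100001 | 0b10110111011011 = 0b1110111111111011 = 61435

61435


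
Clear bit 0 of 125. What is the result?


125 & ~(1 << 0) = 124

124


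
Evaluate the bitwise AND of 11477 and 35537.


0b10110011010101 & 0b1000101011010001 = 0b100011010001 = 2257

2257


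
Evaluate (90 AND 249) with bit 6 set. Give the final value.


Step 1: 90 & 249 = 88
Step 2: 88 | (1 << 6) = 88 | 64 = 88

88


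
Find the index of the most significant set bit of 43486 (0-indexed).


0b1010100111011110. Highest set bit at position 15

15


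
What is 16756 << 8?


0b100000101110100 << 8 = 0b10000010111010000000000 = 4289536

4289536


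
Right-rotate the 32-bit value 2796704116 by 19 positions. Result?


Rotate 0b10100110101100100101000101110100 right by 19 (32-bit) = 0b1001010001011101001010011010110 = 1244566742

1244566742


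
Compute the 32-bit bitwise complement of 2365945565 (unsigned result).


~0b10001101000001010111011011011101 = 0b1110010111110101000100100100010 = 1929021730 (32-bit unsigned)

1929021730


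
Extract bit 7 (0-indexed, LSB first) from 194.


0b11000010, position 7 = 1

1


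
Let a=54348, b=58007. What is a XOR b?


54348 ^ 58007 = 14043

14043


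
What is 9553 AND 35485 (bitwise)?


0b10010101010001 & 0b1000101010011101 = 0b10001 = 17

17


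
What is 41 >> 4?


0b101001 >> 4 = 0b10 = 2

2


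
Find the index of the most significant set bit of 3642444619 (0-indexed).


0b11011001000110110100101101001011. Highest set bit at position 31

31


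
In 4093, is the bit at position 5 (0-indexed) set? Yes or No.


0b111111111101, bit 5 = 1. Yes

Yes


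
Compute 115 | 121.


0b1110011 | 0b1111001 = 0b1111011 = 123

123


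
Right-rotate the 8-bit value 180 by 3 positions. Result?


Rotate 0b10110100 right by 3 (8-bit) = 0b10010110 = 150

150


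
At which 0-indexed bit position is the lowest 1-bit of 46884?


0b1011011100100100. Lowest set bit at position 2

2


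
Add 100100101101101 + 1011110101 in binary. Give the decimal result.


100100101101101 + 1011110101 = 100110001100010 = 19554

19554


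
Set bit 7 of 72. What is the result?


72 | (1 << 7) = 72 | 128 = 200

200


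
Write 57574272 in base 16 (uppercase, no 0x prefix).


57574272 = 36E8380 hex

36E8380


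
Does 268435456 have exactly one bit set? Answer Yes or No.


0b10000000000000000000000000000. Only one bit set => Yes

Yes


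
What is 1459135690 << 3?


0b1010110111110001010010011001010 << 3 = 0b1010110111110001010010011001010000 = 11673085520

11673085520


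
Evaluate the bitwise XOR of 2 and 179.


0b10 ^ 0b10110011 = 0b10110001 = 177

177


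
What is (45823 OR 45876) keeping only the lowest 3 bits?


Step 1: 45823 | 45876 = 46079
Step 2: 46079 & 7 = 7

7


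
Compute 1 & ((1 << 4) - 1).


1 & 15 = 1

1


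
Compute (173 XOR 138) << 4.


Step 1: 173 ^ 138 = 39
Step 2: 39 << 4 = 624

624


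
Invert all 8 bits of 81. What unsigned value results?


81 ^ 255 = 174

174


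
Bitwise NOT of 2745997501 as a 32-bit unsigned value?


~0b10100011101011001001100010111101 = 0b1011100010100110110011101000010 = 1548969794 (32-bit unsigned)

1548969794


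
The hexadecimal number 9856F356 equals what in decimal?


9856F356 hex = 2555835222 decimal

2555835222


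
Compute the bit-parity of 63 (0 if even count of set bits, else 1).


0b111111 has 6 ones => parity 0

0


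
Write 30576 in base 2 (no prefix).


30576 = 111011101110000 in binary

111011101110000


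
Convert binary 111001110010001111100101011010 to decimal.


111001110010001111100101011010 in decimal = 969472346

969472346


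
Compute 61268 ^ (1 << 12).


61268 ^ (1 << 12) = 61268 ^ 4096 = 65364

65364


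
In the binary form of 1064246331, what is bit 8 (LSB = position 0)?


0b111111011011110001110000111011, position 8 = 0

0


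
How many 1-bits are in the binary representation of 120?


0b1111000 has 4 set bits

4


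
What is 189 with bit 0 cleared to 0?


189 & ~(1 << 0) = 188

188


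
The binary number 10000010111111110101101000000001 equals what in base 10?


10000010111111110101101000000001 in decimal = 2197772801

2197772801


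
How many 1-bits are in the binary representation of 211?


0b11010011 has 5 set bits

5


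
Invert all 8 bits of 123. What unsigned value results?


123 ^ 255 = 132

132


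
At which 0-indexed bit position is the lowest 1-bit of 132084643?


0b111110111110111001110100011. Lowest set bit at position 0

0


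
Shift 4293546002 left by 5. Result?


0b11111111111010100101000000010010 << 5 = 0b1111111111101010010100000001001000000 = 137393472064

137393472064


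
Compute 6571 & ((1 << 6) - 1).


6571 & 63 = 43

43


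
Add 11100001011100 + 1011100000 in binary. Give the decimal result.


11100001011100 + 1011100000 = 11101100111100 = 15164

15164


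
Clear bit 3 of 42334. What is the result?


42334 & ~(1 << 3) = 42326

42326


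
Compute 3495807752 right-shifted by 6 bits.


0b11010000010111011100101100001000 >> 6 = 0b11010000010111011100101100 = 54621996

54621996


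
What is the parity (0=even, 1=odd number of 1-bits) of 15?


0b1111 has 4 ones => parity 0

0


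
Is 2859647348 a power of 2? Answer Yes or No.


0b10101010011100101100000101110100. Multiple bits set => No

No


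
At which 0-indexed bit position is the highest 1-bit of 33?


0b100001. Highest set bit at position 5

5


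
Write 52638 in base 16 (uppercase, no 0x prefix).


52638 = CD9E hex

CD9E


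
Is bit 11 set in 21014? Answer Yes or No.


0b101001000010110, bit 11 = 0. No

No


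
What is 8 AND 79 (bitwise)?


0b1000 & 0b1001111 = 0b1000 = 8

8


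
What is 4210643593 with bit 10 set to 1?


4210643593 | (1 << 10) = 4210643593 | 1024 = 4210644617

4210644617


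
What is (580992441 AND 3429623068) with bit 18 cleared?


Step 1: 580992441 & 3429623068 = 2172184
Step 2: 2172184 & ~(1 << 18) = 2172184

2172184


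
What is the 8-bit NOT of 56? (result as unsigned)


~0b111000 = 0b11000111 = 199 (8-bit unsigned)

199


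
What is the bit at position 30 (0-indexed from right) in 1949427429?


0b1110100001100011110011011100101, position 30 = 1

1


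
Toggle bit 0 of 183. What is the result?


183 ^ (1 << 0) = 183 ^ 1 = 182

182


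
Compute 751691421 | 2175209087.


0b101100110011011110011010011101 | 0b10000001101001110000111001111111 = 0b10101101111011111110111011111111 = 2918182655

2918182655


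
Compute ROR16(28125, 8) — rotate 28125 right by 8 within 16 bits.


Rotate 0b110110111011101 right by 8 (16-bit) = 0b1101110101101101 = 56685

56685


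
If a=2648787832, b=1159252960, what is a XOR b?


2648787832 ^ 1159252960 = 3640230040

3640230040


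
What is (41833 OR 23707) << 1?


Step 1: 41833 | 23707 = 65531
Step 2: 65531 << 1 = 131062

131062


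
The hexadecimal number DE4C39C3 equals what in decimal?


DE4C39C3 hex = 3729537475 decimal

3729537475


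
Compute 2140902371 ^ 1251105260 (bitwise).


0b1111111100110111001001111100011 ^ 0b1001010100100100101100111101100 = 0b110101000010011100101000001111 = 889833999

889833999


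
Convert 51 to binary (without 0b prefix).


51 = 110011 in binary

110011


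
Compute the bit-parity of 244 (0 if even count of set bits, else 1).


0b11110100 has 5 ones => parity 1

1


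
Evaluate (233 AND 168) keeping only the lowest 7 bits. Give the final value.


Step 1: 233 & 168 = 168
Step 2: 168 & 127 = 40

40


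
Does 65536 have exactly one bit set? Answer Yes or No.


0b10000000000000000. Only one bit set => Yes

Yes


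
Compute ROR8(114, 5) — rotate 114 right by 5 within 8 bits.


Rotate 0b1110010 right by 5 (8-bit) = 0b10010011 = 147

147


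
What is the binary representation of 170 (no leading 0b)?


170 = 10101010 in binary

10101010


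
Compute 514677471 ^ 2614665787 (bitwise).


0b11110101011010101101011011111 ^ 0b10011011110110001010001000111011 = 0b10000101011101011111100011100100 = 2239101156

2239101156


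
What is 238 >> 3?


0b11101110 >> 3 = 0b11101 = 29

29


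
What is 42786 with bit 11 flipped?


42786 ^ (1 << 11) = 42786 ^ 2048 = 44834

44834


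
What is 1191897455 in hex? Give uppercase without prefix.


1191897455 = 470AE96F hex

470AE96F


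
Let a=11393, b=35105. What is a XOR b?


11393 ^ 35105 = 42400

42400


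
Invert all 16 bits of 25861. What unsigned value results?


25861 ^ 65535 = 39674

39674


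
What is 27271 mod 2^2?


27271 & 3 = 3

3


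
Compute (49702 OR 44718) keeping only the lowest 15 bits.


Step 1: 49702 | 44718 = 61102
Step 2: 61102 & 32767 = 28334

28334


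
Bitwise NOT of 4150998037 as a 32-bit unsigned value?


~0b11110111011010110011010000010101 = 0b1000100101001100101111101010 = 143969258 (32-bit unsigned)

143969258


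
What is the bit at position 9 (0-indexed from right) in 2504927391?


0b10010101010011100010100010011111, position 9 = 0

0


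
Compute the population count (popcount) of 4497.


0b1000110010001 has 5 set bits

5


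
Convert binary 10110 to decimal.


10110 in decimal = 22

22


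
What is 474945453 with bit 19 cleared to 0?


474945453 & ~(1 << 19) = 474421165

474421165


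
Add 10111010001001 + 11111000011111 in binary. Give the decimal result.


10111010001001 + 11111000011111 = 110110010101000 = 27816

27816


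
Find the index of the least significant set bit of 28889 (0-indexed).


0b111000011011001. Lowest set bit at position 0

0


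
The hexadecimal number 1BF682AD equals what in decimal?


1BF682AD hex = 469140141 decimal

469140141


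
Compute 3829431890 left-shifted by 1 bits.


0b11100100010000000111111001010010 << 1 = 0b111001000100000001111110010100100 = 7658863780

7658863780


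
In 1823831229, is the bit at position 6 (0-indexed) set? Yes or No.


0b1101100101101010111010010111101, bit 6 = 0. No

No


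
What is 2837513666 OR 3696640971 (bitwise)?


0b10101001001000010000010111000010 | 0b11011100010101100100001111001011 = 0b11111101011101110100011111001011 = 4252452811

4252452811


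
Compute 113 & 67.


0b1110001 & 0b1000011 = 0b1000001 = 65

65


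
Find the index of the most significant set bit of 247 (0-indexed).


0b11110111. Highest set bit at position 7

7


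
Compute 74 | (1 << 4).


74 | (1 << 4) = 74 | 16 = 90

90


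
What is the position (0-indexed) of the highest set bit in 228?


0b11100100. Highest set bit at position 7

7


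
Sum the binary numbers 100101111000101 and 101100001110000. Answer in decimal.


100101111000101 + 101100001110000 = 1010010000110101 = 42037

42037


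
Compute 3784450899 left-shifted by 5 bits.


0b11100001100100100010001101010011 << 5 = 0b1110000110010010001000110101001100000 = 121102428768

121102428768


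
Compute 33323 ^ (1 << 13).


33323 ^ (1 << 13) = 33323 ^ 8192 = 41515

41515


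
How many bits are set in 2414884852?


0b10001111111100000011011111110100 has 19 set bits

19


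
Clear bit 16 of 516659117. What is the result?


516659117 & ~(1 << 16) = 516593581

516593581


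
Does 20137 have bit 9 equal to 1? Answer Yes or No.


0b100111010101001, bit 9 = 1. Yes

Yes


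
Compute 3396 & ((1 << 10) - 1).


3396 & 1023 = 324

324


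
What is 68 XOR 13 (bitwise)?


0b1000100 ^ 0b1101 = 0b1001001 = 73

73


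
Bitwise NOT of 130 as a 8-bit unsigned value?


~0b10000010 = 0b1111101 = 125 (8-bit unsigned)

125


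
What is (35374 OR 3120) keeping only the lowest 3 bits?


Step 1: 35374 | 3120 = 36414
Step 2: 36414 & 7 = 6

6


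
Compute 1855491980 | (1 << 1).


1855491980 | (1 << 1) = 1855491980 | 2 = 1855491982

1855491982


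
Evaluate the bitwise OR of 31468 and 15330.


0b111101011101100 | 0b11101111100010 = 0b111101111101110 = 31726

31726


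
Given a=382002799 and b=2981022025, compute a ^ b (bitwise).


382002799 ^ 2981022025 = 2808753958

2808753958


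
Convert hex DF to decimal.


DF hex = 223 decimal

223


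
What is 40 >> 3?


0b101000 >> 3 = 0b101 = 5

5


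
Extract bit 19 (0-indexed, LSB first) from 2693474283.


0b10100000100010110010011111101011, position 19 = 1

1


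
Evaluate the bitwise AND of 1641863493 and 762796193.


0b1100001110111001101100101000101 & 0b101101011101110101100010100001 = 0b100001010101000101100000000001 = 559175681

559175681


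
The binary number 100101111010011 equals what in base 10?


100101111010011 in decimal = 19411

19411


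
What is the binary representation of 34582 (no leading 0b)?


34582 = 1000011100010110 in binary

1000011100010110


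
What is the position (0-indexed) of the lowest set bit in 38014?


0b1001010001111110. Lowest set bit at position 1

1


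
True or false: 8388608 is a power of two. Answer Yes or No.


0b100000000000000000000000. Only one bit set => Yes

Yes


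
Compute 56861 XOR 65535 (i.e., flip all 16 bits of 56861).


56861 ^ 65535 = 8674

8674


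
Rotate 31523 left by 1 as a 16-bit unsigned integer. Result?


Rotate 0b111101100100011 left by 1 (16-bit) = 0b1111011001000110 = 63046

63046


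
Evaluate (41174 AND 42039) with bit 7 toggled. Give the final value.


Step 1: 41174 & 42039 = 40982
Step 2: 40982 ^ (1 << 7) = 40982 ^ 128 = 41110

41110


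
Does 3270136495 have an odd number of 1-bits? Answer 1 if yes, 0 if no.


0b11000010111010100101001010101111 has 17 ones => parity 1

1


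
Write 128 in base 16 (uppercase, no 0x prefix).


128 = 80 hex

80


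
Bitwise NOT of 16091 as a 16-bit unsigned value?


~0b11111011011011 = 0b1100000100100100 = 49444 (16-bit unsigned)

49444


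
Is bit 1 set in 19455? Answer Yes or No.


0b100101111111111, bit 1 = 1. Yes

Yes


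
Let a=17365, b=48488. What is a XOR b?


17365 ^ 48488 = 65213

65213


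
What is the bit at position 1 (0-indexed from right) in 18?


0b10010, position 1 = 1

1


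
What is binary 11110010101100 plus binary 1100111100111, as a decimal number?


11110010101100 + 1100111100111 = 101011010010011 = 22163

22163


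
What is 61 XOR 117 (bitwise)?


0b111101 ^ 0b1110101 = 0b1001000 = 72

72


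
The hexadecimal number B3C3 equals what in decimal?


B3C3 hex = 46019 decimal

46019


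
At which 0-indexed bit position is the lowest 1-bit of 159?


0b10011111. Lowest set bit at position 0

0


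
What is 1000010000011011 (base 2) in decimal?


1000010000011011 in decimal = 33819

33819


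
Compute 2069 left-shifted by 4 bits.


0b100000010101 << 4 = 0b1000000101010000 = 33104

33104


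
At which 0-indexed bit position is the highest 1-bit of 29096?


0b111000110101000. Highest set bit at position 14

14


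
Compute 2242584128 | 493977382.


0b10000101101010110001111001000000 | 0b11101011100010111111100100110 = 0b10011101111110110111111101100110 = 2650505062

2650505062


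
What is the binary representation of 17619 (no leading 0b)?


17619 = 100010011010011 in binary

100010011010011


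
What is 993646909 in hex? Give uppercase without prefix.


993646909 = 3B39D93D hex

3B39D93D


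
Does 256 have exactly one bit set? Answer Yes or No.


0b100000000. Only one bit set => Yes

Yes


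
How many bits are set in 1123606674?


0b1000010111110001110000010010010 has 13 set bits

13


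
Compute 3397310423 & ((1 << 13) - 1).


3397310423 & 8191 = 6103

6103


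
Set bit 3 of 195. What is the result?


195 | (1 << 3) = 195 | 8 = 203

203


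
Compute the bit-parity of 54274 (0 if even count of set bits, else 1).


0b1101010000000010 has 5 ones => parity 1

1


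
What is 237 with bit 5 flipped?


237 ^ (1 << 5) = 237 ^ 32 = 205

205


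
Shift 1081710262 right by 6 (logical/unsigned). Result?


0b1000000011110011001011010110110 >> 6 = 0b1000000011110011001011010 = 16901722

16901722


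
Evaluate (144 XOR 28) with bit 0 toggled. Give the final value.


Step 1: 144 ^ 28 = 140
Step 2: 140 ^ (1 << 0) = 140 ^ 1 = 141

141


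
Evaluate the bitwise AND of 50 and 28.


0b110010 & 0b11100 = 0b10000 = 16

16


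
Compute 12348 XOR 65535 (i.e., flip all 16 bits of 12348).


12348 ^ 65535 = 53187

53187


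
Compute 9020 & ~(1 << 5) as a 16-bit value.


9020 & ~(1 << 5) = 8988

8988


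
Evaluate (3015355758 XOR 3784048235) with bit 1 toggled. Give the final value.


Step 1: 3015355758 ^ 3784048235 = 1378964229
Step 2: 1378964229 ^ (1 << 1) = 1378964229 ^ 2 = 1378964231

1378964231


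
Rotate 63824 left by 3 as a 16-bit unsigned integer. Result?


Rotate 0b1111100101010000 left by 3 (16-bit) = 0b1100101010000111 = 51847

51847


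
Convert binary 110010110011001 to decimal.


110010110011001 in decimal = 26009

26009


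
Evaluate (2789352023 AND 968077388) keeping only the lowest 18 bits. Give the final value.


Step 1: 2789352023 & 968077388 = 537010244
Step 2: 537010244 & 262143 = 139332

139332


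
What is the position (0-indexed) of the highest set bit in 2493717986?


0b10010100101000110001110111100010. Highest set bit at position 31

31


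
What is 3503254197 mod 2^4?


3503254197 & 15 = 5

5


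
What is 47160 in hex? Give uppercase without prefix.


47160 = B838 hex

B838


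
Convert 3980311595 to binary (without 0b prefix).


3980311595 = 11101101001111101011110000101011 in binary

11101101001111101011110000101011


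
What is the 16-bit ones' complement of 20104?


20104 ^ 65535 = 45431

45431


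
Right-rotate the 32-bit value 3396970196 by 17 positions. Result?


Rotate 0b11001010011110011010011011010100 right by 17 (32-bit) = 0b11010011011010100110010100111100 = 3546965308

3546965308


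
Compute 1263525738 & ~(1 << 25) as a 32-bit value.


1263525738 & ~(1 << 25) = 1229971306

1229971306


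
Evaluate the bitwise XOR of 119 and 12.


0b1110111 ^ 0b1100 = 0b1111011 = 123

123


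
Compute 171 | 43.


0b10101011 | 0b101011 = 0b10101011 = 171

171


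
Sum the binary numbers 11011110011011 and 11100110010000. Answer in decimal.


11011110011011 + 11100110010000 = 111000100101011 = 28971

28971


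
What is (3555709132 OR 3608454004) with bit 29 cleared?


Step 1: 3555709132 | 3608454004 = 3623875580
Step 2: 3623875580 & ~(1 << 29) = 3623875580

3623875580


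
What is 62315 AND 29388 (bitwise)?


0b1111001101101011 & 0b111001011001100 = 0b111001001001000 = 29256

29256


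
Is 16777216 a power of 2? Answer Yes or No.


0b1000000000000000000000000. Only one bit set => Yes

Yes


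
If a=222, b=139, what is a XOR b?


222 ^ 139 = 85

85


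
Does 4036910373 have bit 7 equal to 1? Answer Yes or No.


0b11110000100111100101110100100101, bit 7 = 0. No

No


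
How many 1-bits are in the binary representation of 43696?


0b1010101010110000 has 7 set bits

7


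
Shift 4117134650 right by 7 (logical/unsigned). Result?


0b11110101011001100111110100111010 >> 7 = 0b1111010101100110011111010 = 32165114

32165114


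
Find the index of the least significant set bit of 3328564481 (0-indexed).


0b11000110011001011101110100000001. Lowest set bit at position 0

0


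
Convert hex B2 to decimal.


B2 hex = 178 decimal

178


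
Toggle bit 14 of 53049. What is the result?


53049 ^ (1 << 14) = 53049 ^ 16384 = 36665

36665


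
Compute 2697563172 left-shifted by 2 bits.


0b10100000110010011000110000100100 << 2 = 0b1010000011001001100011000010010000 = 10790252688

10790252688


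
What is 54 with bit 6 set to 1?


54 | (1 << 6) = 54 | 64 = 118

118


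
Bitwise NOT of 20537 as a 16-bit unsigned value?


~0b101000000111001 = 0b1010111111000110 = 44998 (16-bit unsigned)

44998


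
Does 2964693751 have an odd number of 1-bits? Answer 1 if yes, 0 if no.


0b10110000101101011010001011110111 has 18 ones => parity 0

0


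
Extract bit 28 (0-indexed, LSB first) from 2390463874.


0b10001110011110111001010110000010, position 28 = 0

0


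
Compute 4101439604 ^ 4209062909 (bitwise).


0b11110100011101110000000001110100 ^ 0b11111010111000010011001111111101 = 0b1110100101100011001110001001 = 244724617

244724617


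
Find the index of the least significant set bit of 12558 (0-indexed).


0b11000100001110. Lowest set bit at position 1

1


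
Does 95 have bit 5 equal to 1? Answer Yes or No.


0b1011111, bit 5 = 0. No

No


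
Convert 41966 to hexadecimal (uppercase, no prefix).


41966 = A3EE hex

A3EE


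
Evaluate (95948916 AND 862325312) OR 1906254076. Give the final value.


Step 1: 95948916 & 862325312 = 18874432
Step 2: 18874432 | 1906254076 = 1908351228

1908351228


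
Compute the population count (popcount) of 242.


0b11110010 has 5 set bits

5


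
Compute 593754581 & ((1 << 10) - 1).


593754581 & 1023 = 469

469


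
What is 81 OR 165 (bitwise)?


0b1010001 | 0b10100101 = 0b11110101 = 245

245


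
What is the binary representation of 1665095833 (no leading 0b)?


1665095833 = 1100011001111110101100010011001 in binary

1100011001111110101100010011001


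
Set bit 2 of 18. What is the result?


18 | (1 << 2) = 18 | 4 = 22

22


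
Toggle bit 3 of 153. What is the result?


153 ^ (1 << 3) = 153 ^ 8 = 145

145


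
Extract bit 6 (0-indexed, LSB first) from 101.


0b1100101, position 6 = 1

1


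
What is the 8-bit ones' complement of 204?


204 ^ 255 = 51

51


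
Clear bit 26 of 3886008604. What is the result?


3886008604 & ~(1 << 26) = 3818899740

3818899740


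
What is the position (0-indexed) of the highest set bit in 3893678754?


0b11101000000101001101001010100010. Highest set bit at position 31

31


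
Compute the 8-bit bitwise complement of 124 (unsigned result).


~0b1111100 = 0b10000011 = 131 (8-bit unsigned)

131


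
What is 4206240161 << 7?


0b11111010101101100010000110100001 << 7 = 0b111110101011011000100001101000010000000 = 538398740608

538398740608


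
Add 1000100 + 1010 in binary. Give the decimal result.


1000100 + 1010 = 1001110 = 78

78


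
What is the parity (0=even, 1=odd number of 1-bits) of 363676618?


0b10101101011010100001111001010 has 15 ones => parity 1

1


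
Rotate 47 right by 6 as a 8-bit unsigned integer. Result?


Rotate 0b101111 right by 6 (8-bit) = 0b10111100 = 188

188


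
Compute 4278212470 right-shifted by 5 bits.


0b11111111000000000101011101110110 >> 5 = 0b111111110000000001010111011 = 133694139

133694139


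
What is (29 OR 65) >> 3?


Step 1: 29 | 65 = 93
Step 2: 93 >> 3 = 11

11


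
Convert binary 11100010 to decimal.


11100010 in decimal = 226

226


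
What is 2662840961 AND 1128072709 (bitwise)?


0b10011110101101111011101010000001 & 0b1000011001111010000011000000101 = 0b10001101010000001000000001 = 37028353

37028353


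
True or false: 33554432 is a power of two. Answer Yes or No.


0b10000000000000000000000000. Only one bit set => Yes

Yes


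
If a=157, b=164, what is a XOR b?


157 ^ 164 = 57

57


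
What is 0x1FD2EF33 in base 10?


1FD2EF33 hex = 533917491 decimal

533917491


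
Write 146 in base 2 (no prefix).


146 = 10010010 in binary

10010010


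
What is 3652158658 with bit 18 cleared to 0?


3652158658 & ~(1 << 18) = 3651896514

3651896514


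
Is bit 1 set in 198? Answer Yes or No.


0b11000110, bit 1 = 1. Yes

Yes


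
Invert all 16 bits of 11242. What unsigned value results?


11242 ^ 65535 = 54293

54293


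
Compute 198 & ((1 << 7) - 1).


198 & 127 = 70

70


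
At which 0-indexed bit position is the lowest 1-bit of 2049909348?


0b1111010001011110010001001100100. Lowest set bit at position 2

2


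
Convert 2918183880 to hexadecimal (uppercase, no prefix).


2918183880 = ADEFF3C8 hex

ADEFF3C8


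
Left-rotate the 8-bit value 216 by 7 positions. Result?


Rotate 0b11011000 left by 7 (8-bit) = 0b1101100 = 108

108


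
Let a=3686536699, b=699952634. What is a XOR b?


3686536699 ^ 699952634 = 4060379137

4060379137


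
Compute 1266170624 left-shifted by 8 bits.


0b1001011011110000011101100000000 << 8 = 0b100101101111000001110110000000000000000 = 324139679744

324139679744


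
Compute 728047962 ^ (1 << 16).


728047962 ^ (1 << 16) = 728047962 ^ 65536 = 727982426

727982426


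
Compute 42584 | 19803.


0b1010011001011000 | 0b100110101011011 = 0b1110111101011011 = 61275

61275


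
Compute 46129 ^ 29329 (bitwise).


0b1011010000110001 ^ 0b111001010010001 = 0b1100011010100000 = 50848

50848


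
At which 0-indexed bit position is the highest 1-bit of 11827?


0b10111000110011. Highest set bit at position 13

13


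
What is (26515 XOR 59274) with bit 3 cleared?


Step 1: 26515 ^ 59274 = 32793
Step 2: 32793 & ~(1 << 3) = 32785

32785


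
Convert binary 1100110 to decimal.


1100110 in decimal = 102

102


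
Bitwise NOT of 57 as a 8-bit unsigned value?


~0b111001 = 0b11000110 = 198 (8-bit unsigned)

198


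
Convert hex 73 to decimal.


73 hex = 115 decimal

115


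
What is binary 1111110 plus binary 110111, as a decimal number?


1111110 + 110111 = 10110101 = 181

181


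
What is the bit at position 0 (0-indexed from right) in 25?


0b11001, position 0 = 1

1


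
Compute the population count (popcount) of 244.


0b11110100 has 5 set bits

5


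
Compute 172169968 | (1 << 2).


172169968 | (1 << 2) = 172169968 | 4 = 172169972

172169972


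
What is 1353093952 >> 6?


0b1010000101001101001001101000000 >> 6 = 0b1010000101001101001001101 = 21142093

21142093


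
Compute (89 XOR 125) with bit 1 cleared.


Step 1: 89 ^ 125 = 36
Step 2: 36 & ~(1 << 1) = 36

36


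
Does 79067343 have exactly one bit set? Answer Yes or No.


0b100101101100111100011001111. Multiple bits set => No

No


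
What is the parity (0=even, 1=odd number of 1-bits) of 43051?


0b1010100000101011 has 7 ones => parity 1

1


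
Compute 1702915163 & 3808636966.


0b1100101100000000110110001011011 & 0b11100011000000110011000000100110 = 0b1100001000000000010000000000010 = 1627398146

1627398146


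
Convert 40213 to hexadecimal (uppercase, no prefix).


40213 = 9D15 hex

9D15


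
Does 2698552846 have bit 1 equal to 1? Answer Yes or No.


0b10100000110110001010011000001110, bit 1 = 1. Yes

Yes


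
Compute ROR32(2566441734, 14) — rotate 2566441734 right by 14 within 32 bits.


Rotate 0b10011000111110001100101100000110 right by 14 (32-bit) = 0b101100000110100110001111100011 = 739927011

739927011


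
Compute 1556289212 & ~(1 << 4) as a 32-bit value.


1556289212 & ~(1 << 4) = 1556289196

1556289196


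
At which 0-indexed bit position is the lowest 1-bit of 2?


0b10. Lowest set bit at position 1

1


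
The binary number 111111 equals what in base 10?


111111 in decimal = 63

63


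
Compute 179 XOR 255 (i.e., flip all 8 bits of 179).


179 ^ 255 = 76

76


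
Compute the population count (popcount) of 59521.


0b1110100010000001 has 6 set bits

6


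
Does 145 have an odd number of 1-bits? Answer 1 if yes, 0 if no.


0b10010001 has 3 ones => parity 1

1


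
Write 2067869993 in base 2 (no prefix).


2067869993 = 1111011010000010011000100101001 in binary

1111011010000010011000100101001


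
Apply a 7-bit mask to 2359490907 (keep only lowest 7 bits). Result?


2359490907 & 127 = 91

91


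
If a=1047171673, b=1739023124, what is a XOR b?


1047171673 ^ 1739023124 = 1506668877

1506668877


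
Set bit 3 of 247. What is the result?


247 | (1 << 3) = 247 | 8 = 255

255


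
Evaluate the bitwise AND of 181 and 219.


0b10110101 & 0b11011011 = 0b10010001 = 145

145


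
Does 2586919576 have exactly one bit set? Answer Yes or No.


0b10011010001100010100001010011000. Multiple bits set => No

No


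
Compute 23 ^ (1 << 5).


23 ^ (1 << 5) = 23 ^ 32 = 55

55


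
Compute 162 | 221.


0b10100010 | 0b11011101 = 0b11111111 = 255

255


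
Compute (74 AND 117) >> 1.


Step 1: 74 & 117 = 64
Step 2: 64 >> 1 = 32

32


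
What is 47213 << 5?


0b1011100001101101 << 5 = 0b101110000110110100000 = 1510816

1510816


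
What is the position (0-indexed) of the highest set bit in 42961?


0b1010011111010001. Highest set bit at position 15

15


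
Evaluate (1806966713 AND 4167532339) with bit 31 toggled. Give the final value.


Step 1: 1806966713 & 4167532339 = 1747197745
Step 2: 1747197745 ^ (1 << 31) = 1747197745 ^ 2147483648 = 3894681393

3894681393


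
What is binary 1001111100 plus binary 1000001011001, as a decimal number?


1001111100 + 1000001011001 = 1001011010101 = 4821

4821


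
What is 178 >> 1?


0b10110010 >> 1 = 0b1011001 = 89

89


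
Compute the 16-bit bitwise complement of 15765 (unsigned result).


~0b11110110010101 = 0b1100001001101010 = 49770 (16-bit unsigned)

49770


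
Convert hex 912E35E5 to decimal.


912E35E5 hex = 2435724773 decimal

2435724773


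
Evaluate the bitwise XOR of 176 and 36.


0b10110000 ^ 0b100100 = 0b10010100 = 148

148


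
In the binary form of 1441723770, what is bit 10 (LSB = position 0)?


0b1010101111011101111010101111010, position 10 = 1

1


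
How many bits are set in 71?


0b1000111 has 4 set bits

4


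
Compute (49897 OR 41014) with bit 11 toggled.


Step 1: 49897 | 41014 = 58111
Step 2: 58111 ^ (1 << 11) = 58111 ^ 2048 = 60159

60159


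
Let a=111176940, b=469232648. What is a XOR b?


111176940 ^ 469232648 = 492273892

492273892


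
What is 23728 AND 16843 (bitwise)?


0b101110010110000 & 0b100000111001011 = 0b100000010000000 = 16512

16512


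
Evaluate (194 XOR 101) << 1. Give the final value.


Step 1: 194 ^ 101 = 167
Step 2: 167 << 1 = 334

334


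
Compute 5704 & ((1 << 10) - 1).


5704 & 1023 = 584

584


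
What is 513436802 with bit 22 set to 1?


513436802 | (1 << 22) = 513436802 | 4194304 = 517631106

517631106


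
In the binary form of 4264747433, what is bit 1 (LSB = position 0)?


0b11111110001100101110000110101001, position 1 = 0

0


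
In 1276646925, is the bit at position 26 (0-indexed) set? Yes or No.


0b1001100000110000001011000001101, bit 26 = 1. Yes

Yes


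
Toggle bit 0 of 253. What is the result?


253 ^ (1 << 0) = 253 ^ 1 = 252

252


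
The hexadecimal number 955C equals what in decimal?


955C hex = 38236 decimal

38236


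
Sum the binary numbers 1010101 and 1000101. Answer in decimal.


1010101 + 1000101 = 10011010 = 154

154


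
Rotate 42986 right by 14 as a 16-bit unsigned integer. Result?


Rotate 0b1010011111101010 right by 14 (16-bit) = 0b1001111110101010 = 40874

40874


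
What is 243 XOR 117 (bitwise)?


0b11110011 ^ 0b1110101 = 0b10000110 = 134

134


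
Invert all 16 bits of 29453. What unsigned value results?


29453 ^ 65535 = 36082

36082


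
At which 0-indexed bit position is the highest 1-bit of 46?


0b101110. Highest set bit at position 5

5


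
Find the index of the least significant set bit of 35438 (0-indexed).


0b1000101001101110. Lowest set bit at position 1

1


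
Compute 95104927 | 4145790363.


0b101101010110010111110011111 | 0b11110111000110111011110110011011 = 0b11110111101110111011111110011111 = 4156276639

4156276639


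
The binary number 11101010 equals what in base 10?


11101010 in decimal = 234

234


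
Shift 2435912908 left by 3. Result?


0b10010001001100010001010011001100 << 3 = 0b10010001001100010001010011001100000 = 19487303264

19487303264


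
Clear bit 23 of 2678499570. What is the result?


2678499570 & ~(1 << 23) = 2670110962

2670110962


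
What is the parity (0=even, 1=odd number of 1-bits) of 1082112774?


0b1000000011111111011101100000110 has 16 ones => parity 0

0


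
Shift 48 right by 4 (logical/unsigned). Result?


0b110000 >> 4 = 0b11 = 3

3


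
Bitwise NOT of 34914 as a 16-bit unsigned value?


~0b1000100001100010 = 0b111011110011101 = 30621 (16-bit unsigned)

30621


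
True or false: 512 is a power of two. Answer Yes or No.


0b1000000000. Only one bit set => Yes

Yes


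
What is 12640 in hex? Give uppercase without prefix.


12640 = 3160 hex

3160


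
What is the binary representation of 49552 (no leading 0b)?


49552 = 1100000110010000 in binary

1100000110010000


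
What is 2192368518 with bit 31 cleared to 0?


2192368518 & ~(1 << 31) = 44884870

44884870


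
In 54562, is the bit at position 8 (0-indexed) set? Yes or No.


0b1101010100100010, bit 8 = 1. Yes

Yes


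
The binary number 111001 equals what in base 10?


111001 in decimal = 57

57


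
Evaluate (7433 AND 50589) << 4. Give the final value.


Step 1: 7433 & 50589 = 1289
Step 2: 1289 << 4 = 20624

20624


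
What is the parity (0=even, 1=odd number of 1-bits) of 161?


0b10100001 has 3 ones => parity 1

1


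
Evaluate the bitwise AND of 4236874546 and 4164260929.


0b11111100100010011001001100110010 & 0b11111000001101011001010001000001 = 0b11111000000000011001000000000000 = 4160851968

4160851968


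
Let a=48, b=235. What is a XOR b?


48 ^ 235 = 219

219


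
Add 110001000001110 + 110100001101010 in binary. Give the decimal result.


110001000001110 + 110100001101010 = 1100101001111000 = 51832

51832


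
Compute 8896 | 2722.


0b10001011000000 | 0b101010100010 = 0b10101011100010 = 10978

10978


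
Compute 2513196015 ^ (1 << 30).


2513196015 ^ (1 << 30) = 2513196015 ^ 1073741824 = 3586937839

3586937839


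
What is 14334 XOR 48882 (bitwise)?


0b11011111111110 ^ 0b1011111011110010 = 0b1000100100001100 = 35084

35084


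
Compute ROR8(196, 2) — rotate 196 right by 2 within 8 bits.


Rotate 0b11000100 right by 2 (8-bit) = 0b110001 = 49

49


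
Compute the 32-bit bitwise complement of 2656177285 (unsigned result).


~0b10011110010100100000110010000101 = 0b1100001101011011111001101111010 = 1638790010 (32-bit unsigned)

1638790010


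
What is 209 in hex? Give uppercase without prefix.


209 = D1 hex

D1


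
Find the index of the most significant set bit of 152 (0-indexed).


0b10011000. Highest set bit at position 7

7


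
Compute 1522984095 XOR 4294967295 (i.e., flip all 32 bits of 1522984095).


1522984095 ^ 4294967295 = 2771983200

2771983200


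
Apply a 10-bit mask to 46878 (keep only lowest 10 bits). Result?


46878 & 1023 = 798

798


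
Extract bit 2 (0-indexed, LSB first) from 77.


0b1001101, position 2 = 1

1


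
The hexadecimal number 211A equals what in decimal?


211A hex = 8474 decimal

8474


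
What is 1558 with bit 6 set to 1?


1558 | (1 << 6) = 1558 | 64 = 1622

1622


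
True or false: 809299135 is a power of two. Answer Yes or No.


0b110000001111001110110010111111. Multiple bits set => No

No


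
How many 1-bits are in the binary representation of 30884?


0b111100010100100 has 7 set bits

7


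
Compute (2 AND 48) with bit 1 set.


Step 1: 2 & 48 = 0
Step 2: 0 | (1 << 1) = 0 | 2 = 2

2


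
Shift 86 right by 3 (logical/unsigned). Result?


0b1010110 >> 3 = 0b1010 = 10

10


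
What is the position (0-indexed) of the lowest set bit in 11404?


0b10110010001100. Lowest set bit at position 2

2


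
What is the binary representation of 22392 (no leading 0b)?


22392 = 101011101111000 in binary

101011101111000


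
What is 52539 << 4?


0b1100110100111011 << 4 = 0b11001101001110110000 = 840624

840624


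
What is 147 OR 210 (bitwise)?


0b10010011 | 0b11010010 = 0b11010011 = 211

211


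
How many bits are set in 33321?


0b1000001000101001 has 5 set bits

5


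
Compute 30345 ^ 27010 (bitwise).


0b111011010001001 ^ 0b110100110000010 = 0b1111100001011 = 7947

7947


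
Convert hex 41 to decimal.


41 hex = 65 decimal

65


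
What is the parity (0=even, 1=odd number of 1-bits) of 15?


0b1111 has 4 ones => parity 0

0


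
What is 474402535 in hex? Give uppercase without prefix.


474402535 = 1C46CEE7 hex

1C46CEE7


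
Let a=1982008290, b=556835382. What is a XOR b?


1982008290 ^ 556835382 = 1460906452

1460906452


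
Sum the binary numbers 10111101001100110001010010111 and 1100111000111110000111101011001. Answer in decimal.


10111101001100110001010010111 + 1100111000111110000111101011001 = 1111110110001010111000111110000 = 2126868976

2126868976
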